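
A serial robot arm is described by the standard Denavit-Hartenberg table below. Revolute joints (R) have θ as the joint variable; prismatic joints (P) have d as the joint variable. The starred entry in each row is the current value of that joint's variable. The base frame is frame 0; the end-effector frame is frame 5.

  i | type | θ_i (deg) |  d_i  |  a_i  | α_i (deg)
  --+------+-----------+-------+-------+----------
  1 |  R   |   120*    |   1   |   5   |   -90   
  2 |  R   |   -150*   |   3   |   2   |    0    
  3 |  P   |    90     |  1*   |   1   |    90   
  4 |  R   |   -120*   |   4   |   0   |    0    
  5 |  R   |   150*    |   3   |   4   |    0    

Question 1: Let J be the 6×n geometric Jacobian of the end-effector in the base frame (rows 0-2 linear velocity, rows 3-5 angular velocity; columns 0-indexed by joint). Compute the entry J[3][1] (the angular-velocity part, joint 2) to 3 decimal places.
axis z_1 = (-0.8660,-0.5000,0.0000); lever o_n−o_1 = (-2.4151,-7.8170,8.3660)
cross product → J_v[:, 1] = (-4.1830,7.2452,5.5622)
J_ω[:, 1] = z_1
entry J[3][1] = -0.8660

-0.866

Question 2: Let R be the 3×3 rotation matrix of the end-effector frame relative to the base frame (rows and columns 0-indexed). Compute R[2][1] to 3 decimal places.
End-effector y-axis (col 1 of R) = (-0.6250,-0.6495,-0.4330)
R[2][1] = -0.4330

-0.433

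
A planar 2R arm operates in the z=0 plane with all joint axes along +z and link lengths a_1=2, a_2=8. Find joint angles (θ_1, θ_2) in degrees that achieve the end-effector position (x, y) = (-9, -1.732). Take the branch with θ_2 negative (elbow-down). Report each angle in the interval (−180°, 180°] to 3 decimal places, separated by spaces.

-120.000 -60.000

cos θ_2 = (83.9998−2²−8²)/(2·2·8) = 0.5000; θ_2 = -60.0004° (elbow-down)
β = atan2(-1.7320,-9.0000) = -169.1069°; ψ = atan2(-6.9282,6.0000) = -49.1069°
θ_1 = β − ψ = -120.0000°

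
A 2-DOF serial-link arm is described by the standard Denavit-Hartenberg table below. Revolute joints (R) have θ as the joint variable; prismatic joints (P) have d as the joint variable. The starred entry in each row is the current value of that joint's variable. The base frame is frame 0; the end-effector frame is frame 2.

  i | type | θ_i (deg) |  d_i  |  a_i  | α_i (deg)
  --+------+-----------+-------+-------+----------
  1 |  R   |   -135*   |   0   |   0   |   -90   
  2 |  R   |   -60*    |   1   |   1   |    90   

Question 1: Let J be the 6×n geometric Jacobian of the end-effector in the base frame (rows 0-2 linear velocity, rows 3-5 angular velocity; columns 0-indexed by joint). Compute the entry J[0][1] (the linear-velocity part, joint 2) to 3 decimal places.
-0.612

axis z_1 = (0.7071,-0.7071,0.0000); lever o_n−o_1 = (0.3536,-1.0607,0.8660)
cross product → J_v[:, 1] = (-0.6124,-0.6124,-0.5000)
J_ω[:, 1] = z_1
entry J[0][1] = -0.6124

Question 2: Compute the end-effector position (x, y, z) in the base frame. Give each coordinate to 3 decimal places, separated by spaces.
after link 1: o_1 = (0.0000, 0.0000, 0.0000)
after link 2: o_2 = (0.3536, -1.0607, 0.8660)

0.354 -1.061 0.866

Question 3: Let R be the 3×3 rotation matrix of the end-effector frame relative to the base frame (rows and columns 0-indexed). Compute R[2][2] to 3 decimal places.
End-effector z-axis (col 2 of R) = (0.6124,0.6124,0.5000)
R[2][2] = 0.5000

0.500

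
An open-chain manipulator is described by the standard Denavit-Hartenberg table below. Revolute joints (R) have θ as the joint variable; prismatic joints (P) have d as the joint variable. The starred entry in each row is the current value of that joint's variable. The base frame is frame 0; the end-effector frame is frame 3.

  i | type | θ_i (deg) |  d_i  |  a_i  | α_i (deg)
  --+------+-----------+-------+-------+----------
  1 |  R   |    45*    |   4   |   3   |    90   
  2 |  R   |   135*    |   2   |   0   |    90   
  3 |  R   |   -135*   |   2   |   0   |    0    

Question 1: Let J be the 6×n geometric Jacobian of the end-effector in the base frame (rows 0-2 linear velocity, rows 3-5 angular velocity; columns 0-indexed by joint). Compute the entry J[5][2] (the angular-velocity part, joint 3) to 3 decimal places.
axis z_2 = (0.5000,0.5000,0.7071); lever o_n−o_2 = (1.0000,1.0000,1.4142)
cross product → J_v[:, 2] = (0.0000,-0.0000,0.0000)
J_ω[:, 2] = z_2
entry J[5][2] = 0.7071

0.707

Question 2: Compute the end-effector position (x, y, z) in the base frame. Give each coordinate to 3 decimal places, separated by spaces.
after link 1: o_1 = (2.1213, 2.1213, 4.0000)
after link 2: o_2 = (3.5355, 0.7071, 4.0000)
after link 3: o_3 = (4.5355, 1.7071, 5.4142)

4.536 1.707 5.414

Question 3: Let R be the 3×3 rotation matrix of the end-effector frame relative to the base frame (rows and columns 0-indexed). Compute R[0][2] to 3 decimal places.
End-effector z-axis (col 2 of R) = (0.5000,0.5000,0.7071)
R[0][2] = 0.5000

0.500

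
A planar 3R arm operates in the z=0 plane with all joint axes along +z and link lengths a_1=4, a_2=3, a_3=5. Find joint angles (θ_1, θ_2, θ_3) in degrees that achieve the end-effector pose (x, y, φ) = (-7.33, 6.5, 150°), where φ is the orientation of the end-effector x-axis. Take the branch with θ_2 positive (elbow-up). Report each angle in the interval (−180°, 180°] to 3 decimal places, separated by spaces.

89.998 90.002 -30.000

wrist centre = target − a_3·(cos φ, sin φ) = (-2.9999, 4.0000)
cos θ_2 = (24.9992−4²−3²)/(2·4·3) = -0.0000; θ_2 = 90.0018° (elbow-up)
β = atan2(4.0000,-2.9999) = 126.8687°; ψ = atan2(3.0000,3.9999) = 36.8706°
θ_1 = β − ψ = 89.9982°
θ_3 = φ − θ_1 − θ_2 = -30.0000° (wrapped to (-180°,180°])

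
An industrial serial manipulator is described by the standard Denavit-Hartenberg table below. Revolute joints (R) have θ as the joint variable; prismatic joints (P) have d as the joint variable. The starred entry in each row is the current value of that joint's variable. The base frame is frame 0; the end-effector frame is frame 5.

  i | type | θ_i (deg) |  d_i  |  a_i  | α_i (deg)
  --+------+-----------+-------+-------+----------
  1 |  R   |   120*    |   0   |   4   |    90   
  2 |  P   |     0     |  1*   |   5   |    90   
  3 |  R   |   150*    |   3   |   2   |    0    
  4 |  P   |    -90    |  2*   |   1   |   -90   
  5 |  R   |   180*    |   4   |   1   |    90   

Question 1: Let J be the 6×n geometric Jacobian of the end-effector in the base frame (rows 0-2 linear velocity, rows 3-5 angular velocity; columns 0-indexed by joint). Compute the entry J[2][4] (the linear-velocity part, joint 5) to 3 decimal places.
-1.000

axis z_4 = (0.8660,-0.5000,-0.0000); lever o_n−o_4 = (2.9641,-2.8660,0.0000)
cross product → J_v[:, 4] = (-0.0000,-0.0000,-1.0000)
J_ω[:, 4] = z_4
entry J[2][4] = -1.0000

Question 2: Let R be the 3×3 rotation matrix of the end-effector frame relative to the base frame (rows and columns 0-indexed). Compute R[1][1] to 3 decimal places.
-0.500

End-effector y-axis (col 1 of R) = (0.8660,-0.5000,-0.0000)
R[1][1] = -0.5000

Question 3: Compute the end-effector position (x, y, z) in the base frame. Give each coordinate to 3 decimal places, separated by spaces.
after link 1: o_1 = (-2.0000, 3.4641, 0.0000)
after link 2: o_2 = (-3.6340, 8.2942, 0.0000)
after link 3: o_3 = (-1.9019, 7.2942, -3.0000)
after link 4: o_4 = (-1.4019, 8.1603, -5.0000)
after link 5: o_5 = (1.5622, 5.2942, -5.0000)

1.562 5.294 -5.000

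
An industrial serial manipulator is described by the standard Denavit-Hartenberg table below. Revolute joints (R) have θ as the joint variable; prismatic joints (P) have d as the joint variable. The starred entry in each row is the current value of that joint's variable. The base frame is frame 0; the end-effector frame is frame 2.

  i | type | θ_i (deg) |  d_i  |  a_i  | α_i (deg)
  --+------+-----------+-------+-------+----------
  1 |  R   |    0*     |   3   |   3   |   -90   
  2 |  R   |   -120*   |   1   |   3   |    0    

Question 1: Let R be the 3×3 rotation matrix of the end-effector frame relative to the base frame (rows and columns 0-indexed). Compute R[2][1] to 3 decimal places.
End-effector y-axis (col 1 of R) = (0.8660,-0.0000,0.5000)
R[2][1] = 0.5000

0.500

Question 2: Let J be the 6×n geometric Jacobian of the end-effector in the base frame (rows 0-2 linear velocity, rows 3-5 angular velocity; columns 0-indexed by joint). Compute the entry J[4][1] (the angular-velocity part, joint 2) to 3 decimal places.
axis z_1 = (0.0000,1.0000,0.0000); lever o_n−o_1 = (-1.5000,1.0000,2.5981)
cross product → J_v[:, 1] = (2.5981,-0.0000,1.5000)
J_ω[:, 1] = z_1
entry J[4][1] = 1.0000

1.000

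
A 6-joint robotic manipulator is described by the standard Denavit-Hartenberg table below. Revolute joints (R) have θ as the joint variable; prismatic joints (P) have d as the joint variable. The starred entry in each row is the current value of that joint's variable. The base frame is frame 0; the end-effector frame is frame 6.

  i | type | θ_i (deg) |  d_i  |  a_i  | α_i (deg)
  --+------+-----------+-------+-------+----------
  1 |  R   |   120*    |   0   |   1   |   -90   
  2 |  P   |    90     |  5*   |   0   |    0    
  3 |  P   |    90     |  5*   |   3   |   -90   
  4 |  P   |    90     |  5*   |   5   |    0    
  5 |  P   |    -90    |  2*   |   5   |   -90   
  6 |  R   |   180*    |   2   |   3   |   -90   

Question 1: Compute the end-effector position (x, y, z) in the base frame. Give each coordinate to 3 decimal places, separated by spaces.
after link 1: o_1 = (-0.5000, 0.8660, 0.0000)
after link 2: o_2 = (-4.8301, -1.6340, 0.0000)
after link 3: o_3 = (-7.6603, -6.7321, 0.0000)
after link 4: o_4 = (-3.3301, -4.2321, 5.0000)
after link 5: o_5 = (-0.8301, -8.5622, 7.0000)
after link 6: o_6 = (-0.5981, -4.9641, 7.0000)

-0.598 -4.964 7.000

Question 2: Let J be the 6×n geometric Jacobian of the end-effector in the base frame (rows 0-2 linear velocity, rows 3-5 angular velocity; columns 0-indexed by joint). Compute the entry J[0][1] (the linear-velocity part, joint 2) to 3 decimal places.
-0.866

prismatic axis z_1 = (-0.8660,-0.5000,0.0000)
J_v[:, 1] = z_1; J_ω[:, 1] = (0,0,0)
entry J[0][1] = -0.8660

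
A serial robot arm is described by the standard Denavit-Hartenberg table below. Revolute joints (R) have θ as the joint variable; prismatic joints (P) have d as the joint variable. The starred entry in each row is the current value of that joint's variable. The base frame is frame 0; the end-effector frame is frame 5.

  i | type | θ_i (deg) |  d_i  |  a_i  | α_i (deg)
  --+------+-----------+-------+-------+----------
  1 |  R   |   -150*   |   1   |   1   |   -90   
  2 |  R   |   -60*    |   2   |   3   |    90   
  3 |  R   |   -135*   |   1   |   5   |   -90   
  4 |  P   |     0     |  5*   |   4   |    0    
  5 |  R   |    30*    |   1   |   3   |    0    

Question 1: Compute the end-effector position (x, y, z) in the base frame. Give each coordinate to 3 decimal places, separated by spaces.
-6.048 8.568 -0.080

after link 1: o_1 = (-0.8660, -0.5000, 1.0000)
after link 2: o_2 = (-1.1651, -2.9821, 3.5981)
after link 3: o_3 = (-0.6519, 1.3967, 1.0362)
after link 4: o_4 = (-4.1401, 6.7313, 1.6486)
after link 5: o_5 = (-6.0479, 8.5676, -0.0800)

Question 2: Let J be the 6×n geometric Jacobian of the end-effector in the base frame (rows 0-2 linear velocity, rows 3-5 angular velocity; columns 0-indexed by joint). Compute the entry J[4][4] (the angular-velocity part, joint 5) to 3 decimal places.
0.436

axis z_4 = (-0.6597,0.4356,0.6124); lever o_n−o_4 = (-1.9078,1.8363,-1.7286)
cross product → J_v[:, 4] = (-1.8775,-2.3087,-0.3805)
J_ω[:, 4] = z_4
entry J[4][4] = 0.4356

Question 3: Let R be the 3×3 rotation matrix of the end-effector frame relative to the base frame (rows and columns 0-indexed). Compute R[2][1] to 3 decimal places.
End-effector y-axis (col 1 of R) = (-0.6258,-0.7696,-0.1268)
R[2][1] = -0.1268

-0.127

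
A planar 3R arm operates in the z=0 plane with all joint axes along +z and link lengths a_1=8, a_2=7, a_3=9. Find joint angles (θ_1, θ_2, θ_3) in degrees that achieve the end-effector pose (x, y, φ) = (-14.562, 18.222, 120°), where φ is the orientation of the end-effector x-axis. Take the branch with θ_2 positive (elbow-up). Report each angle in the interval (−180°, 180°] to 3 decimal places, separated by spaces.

wrist centre = target − a_3·(cos φ, sin φ) = (-10.0620, 10.4278)
cos θ_2 = (209.9823−8²−7²)/(2·8·7) = 0.8659; θ_2 = 30.0129° (elbow-up)
β = atan2(10.4278,-10.0620) = 133.9773°; ψ = atan2(3.5014,14.0614) = 13.9826°
θ_1 = β − ψ = 119.9947°
θ_3 = φ − θ_1 − θ_2 = -30.0076° (wrapped to (-180°,180°])

119.995 30.013 -30.008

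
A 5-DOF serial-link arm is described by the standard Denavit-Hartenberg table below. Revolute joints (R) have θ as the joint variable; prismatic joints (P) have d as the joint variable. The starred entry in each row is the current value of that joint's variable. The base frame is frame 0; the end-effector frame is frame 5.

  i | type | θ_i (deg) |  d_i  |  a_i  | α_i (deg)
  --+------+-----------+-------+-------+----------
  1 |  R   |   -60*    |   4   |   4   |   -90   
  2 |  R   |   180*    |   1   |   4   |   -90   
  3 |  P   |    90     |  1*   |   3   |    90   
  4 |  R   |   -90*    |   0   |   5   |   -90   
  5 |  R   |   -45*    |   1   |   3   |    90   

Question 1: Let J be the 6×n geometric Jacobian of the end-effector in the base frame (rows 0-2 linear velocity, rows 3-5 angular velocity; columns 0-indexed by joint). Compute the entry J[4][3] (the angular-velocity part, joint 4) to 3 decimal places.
axis z_3 = (-0.5000,0.8660,-0.0000); lever o_n−o_3 = (-1.9267,1.3371,-7.1213)
cross product → J_v[:, 3] = (-6.1672,-3.5607,1.0000)
J_ω[:, 3] = z_3
entry J[4][3] = 0.8660

0.866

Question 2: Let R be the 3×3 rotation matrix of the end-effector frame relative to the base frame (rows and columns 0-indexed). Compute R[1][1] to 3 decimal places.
-0.500

End-effector y-axis (col 1 of R) = (-0.8660,-0.5000,0.0000)
R[1][1] = -0.5000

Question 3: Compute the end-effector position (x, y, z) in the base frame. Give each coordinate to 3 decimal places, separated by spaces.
after link 1: o_1 = (2.0000, -3.4641, 4.0000)
after link 2: o_2 = (0.8660, 0.5000, 4.0000)
after link 3: o_3 = (-1.7321, -1.0000, 5.0000)
after link 4: o_4 = (-1.7321, -1.0000, -0.0000)
after link 5: o_5 = (-3.6587, 0.3371, -2.1213)

-3.659 0.337 -2.121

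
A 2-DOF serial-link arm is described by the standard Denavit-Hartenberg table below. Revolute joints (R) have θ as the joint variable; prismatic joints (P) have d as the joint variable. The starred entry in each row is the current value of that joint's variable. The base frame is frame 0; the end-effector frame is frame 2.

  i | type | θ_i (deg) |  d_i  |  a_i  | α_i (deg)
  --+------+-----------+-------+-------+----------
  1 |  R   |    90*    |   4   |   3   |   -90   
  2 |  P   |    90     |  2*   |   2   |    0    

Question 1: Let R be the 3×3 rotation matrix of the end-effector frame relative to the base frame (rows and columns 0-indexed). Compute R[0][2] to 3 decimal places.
End-effector z-axis (col 2 of R) = (-1.0000,0.0000,0.0000)
R[0][2] = -1.0000

-1.000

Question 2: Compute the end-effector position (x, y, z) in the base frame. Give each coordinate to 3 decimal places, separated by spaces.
-2.000 3.000 2.000

after link 1: o_1 = (0.0000, 3.0000, 4.0000)
after link 2: o_2 = (-2.0000, 3.0000, 2.0000)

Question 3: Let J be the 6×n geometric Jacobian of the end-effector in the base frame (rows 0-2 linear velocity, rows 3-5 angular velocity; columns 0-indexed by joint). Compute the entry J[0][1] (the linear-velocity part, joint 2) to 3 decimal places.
prismatic axis z_1 = (-1.0000,0.0000,0.0000)
J_v[:, 1] = z_1; J_ω[:, 1] = (0,0,0)
entry J[0][1] = -1.0000

-1.000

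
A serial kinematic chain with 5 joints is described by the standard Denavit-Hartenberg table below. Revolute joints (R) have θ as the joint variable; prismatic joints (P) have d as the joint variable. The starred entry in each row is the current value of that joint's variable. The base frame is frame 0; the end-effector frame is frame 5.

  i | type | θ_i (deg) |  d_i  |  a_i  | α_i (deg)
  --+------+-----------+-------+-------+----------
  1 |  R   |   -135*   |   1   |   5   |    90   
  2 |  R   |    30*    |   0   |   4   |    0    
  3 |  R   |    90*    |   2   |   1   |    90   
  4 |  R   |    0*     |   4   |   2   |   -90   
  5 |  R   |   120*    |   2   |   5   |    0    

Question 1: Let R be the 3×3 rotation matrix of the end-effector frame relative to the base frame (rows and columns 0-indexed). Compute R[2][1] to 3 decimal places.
End-effector y-axis (col 1 of R) = (-0.6124,-0.6124,-0.5000)
R[2][1] = -0.5000

-0.500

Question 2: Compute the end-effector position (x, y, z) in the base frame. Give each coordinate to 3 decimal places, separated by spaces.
after link 1: o_1 = (-3.5355, -3.5355, 1.0000)
after link 2: o_2 = (-5.9850, -5.9850, 3.0000)
after link 3: o_3 = (-7.0457, -4.2173, 3.8660)
after link 4: o_4 = (-8.7881, -5.9596, 7.5981)
after link 5: o_5 = (-8.4345, -2.7777, 3.2679)

-8.435 -2.778 3.268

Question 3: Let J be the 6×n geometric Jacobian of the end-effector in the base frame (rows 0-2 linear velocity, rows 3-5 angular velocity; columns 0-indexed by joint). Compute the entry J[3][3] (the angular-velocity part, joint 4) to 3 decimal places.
axis z_3 = (-0.6124,-0.6124,0.5000); lever o_n−o_3 = (-1.3888,1.4396,-0.5981)
cross product → J_v[:, 3] = (-0.3536,-1.0607,-1.7321)
J_ω[:, 3] = z_3
entry J[3][3] = -0.6124

-0.612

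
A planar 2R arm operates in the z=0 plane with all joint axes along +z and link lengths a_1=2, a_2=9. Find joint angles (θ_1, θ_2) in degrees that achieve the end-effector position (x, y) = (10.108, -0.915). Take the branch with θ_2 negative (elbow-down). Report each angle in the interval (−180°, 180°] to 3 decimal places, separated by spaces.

44.987 -59.984

cos θ_2 = (103.0089−2²−9²)/(2·2·9) = 0.5002; θ_2 = -59.9837° (elbow-down)
β = atan2(-0.9150,10.1080) = -5.1725°; ψ = atan2(-7.7929,6.5022) = -50.1593°
θ_1 = β − ψ = 44.9868°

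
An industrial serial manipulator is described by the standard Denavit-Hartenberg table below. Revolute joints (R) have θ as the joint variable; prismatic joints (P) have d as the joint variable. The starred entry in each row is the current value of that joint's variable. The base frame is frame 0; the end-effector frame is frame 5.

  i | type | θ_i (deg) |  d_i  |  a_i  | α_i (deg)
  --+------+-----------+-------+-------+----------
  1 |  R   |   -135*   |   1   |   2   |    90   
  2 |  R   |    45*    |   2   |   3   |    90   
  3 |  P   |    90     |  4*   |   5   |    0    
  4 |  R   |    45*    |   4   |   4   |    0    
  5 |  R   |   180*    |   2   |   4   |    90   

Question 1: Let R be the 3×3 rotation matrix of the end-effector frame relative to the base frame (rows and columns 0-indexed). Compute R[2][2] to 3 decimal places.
End-effector z-axis (col 2 of R) = (0.8536,-0.1464,-0.5000)
R[2][2] = -0.5000

-0.500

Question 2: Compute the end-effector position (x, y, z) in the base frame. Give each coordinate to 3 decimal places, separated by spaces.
after link 1: o_1 = (-1.4142, -1.4142, 1.0000)
after link 2: o_2 = (-4.3284, -1.5000, 3.1213)
after link 3: o_3 = (-9.8640, 0.0355, 0.2929)
after link 4: o_4 = (-12.4497, 1.4497, -4.5355)
after link 5: o_5 = (-12.8640, -2.9645, -3.9497)

-12.864 -2.964 -3.950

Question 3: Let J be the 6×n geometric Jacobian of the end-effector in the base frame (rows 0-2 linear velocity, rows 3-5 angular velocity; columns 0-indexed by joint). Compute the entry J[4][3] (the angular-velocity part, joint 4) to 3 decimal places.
axis z_3 = (-0.5000,-0.5000,-0.7071); lever o_n−o_3 = (-3.0000,-3.0000,-4.2426)
cross product → J_v[:, 3] = (0.0000,0.0000,-0.0000)
J_ω[:, 3] = z_3
entry J[4][3] = -0.5000

-0.500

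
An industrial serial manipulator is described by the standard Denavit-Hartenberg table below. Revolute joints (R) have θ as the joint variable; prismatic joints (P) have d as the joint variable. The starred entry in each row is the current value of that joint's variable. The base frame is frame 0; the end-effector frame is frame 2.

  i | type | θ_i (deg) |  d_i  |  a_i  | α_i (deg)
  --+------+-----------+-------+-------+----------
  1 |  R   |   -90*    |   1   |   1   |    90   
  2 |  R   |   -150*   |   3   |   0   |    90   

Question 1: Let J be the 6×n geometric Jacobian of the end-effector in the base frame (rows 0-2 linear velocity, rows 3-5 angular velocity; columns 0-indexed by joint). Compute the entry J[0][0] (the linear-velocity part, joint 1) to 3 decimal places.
1.000

axis z_0 = ẑ; lever o_n−o_0 = (-3.0000,-1.0000,1.0000)
cross product → J_v[:, 0] = (1.0000,-3.0000,0.0000)
J_ω[:, 0] = z_0
entry J[0][0] = 1.0000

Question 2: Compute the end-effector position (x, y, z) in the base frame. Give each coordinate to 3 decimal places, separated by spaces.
-3.000 -1.000 1.000

after link 1: o_1 = (0.0000, -1.0000, 1.0000)
after link 2: o_2 = (-3.0000, -1.0000, 1.0000)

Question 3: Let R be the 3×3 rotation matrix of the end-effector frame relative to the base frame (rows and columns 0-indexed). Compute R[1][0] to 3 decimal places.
0.866

End-effector x-axis (col 0 of R) = (-0.0000,0.8660,-0.5000)
R[1][0] = 0.8660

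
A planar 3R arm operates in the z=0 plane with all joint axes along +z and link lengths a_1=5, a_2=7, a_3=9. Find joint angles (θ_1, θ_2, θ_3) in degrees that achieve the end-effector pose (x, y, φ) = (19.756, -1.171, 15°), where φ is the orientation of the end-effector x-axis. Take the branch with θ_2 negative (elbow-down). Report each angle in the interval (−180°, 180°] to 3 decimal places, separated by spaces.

-0.014 -29.978 44.992

wrist centre = target − a_3·(cos φ, sin φ) = (11.0627, -3.5004)
cos θ_2 = (134.6352−5²−7²)/(2·5·7) = 0.8662; θ_2 = -29.9780° (elbow-down)
β = atan2(-3.5004,11.0627) = -17.5580°; ψ = atan2(-3.4977,11.0635) = -17.5441°
θ_1 = β − ψ = -0.0140°
θ_3 = φ − θ_1 − θ_2 = 44.9920° (wrapped to (-180°,180°])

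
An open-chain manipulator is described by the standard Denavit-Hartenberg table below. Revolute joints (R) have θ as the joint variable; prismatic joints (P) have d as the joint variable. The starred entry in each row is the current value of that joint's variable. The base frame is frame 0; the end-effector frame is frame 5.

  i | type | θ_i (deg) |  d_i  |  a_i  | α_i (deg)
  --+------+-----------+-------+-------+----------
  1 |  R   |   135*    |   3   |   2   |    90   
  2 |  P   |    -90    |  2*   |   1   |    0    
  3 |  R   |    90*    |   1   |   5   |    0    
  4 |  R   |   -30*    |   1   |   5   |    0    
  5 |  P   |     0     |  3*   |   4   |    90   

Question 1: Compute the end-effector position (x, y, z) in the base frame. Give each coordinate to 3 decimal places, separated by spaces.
after link 1: o_1 = (-1.4142, 1.4142, 3.0000)
after link 2: o_2 = (0.0000, 2.8284, 2.0000)
after link 3: o_3 = (-2.8284, 7.0711, 2.0000)
after link 4: o_4 = (-5.1832, 10.8400, -0.5000)
after link 5: o_5 = (-5.5114, 15.4108, -2.5000)

-5.511 15.411 -2.500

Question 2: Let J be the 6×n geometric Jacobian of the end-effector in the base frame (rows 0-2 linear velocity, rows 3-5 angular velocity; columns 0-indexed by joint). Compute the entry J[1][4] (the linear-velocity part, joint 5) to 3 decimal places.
0.707

prismatic axis z_4 = (0.7071,0.7071,0.0000)
J_v[:, 4] = z_4; J_ω[:, 4] = (0,0,0)
entry J[1][4] = 0.7071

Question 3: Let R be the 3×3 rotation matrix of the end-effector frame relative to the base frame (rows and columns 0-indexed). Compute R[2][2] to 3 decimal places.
-0.866

End-effector z-axis (col 2 of R) = (0.3536,-0.3536,-0.8660)
R[2][2] = -0.8660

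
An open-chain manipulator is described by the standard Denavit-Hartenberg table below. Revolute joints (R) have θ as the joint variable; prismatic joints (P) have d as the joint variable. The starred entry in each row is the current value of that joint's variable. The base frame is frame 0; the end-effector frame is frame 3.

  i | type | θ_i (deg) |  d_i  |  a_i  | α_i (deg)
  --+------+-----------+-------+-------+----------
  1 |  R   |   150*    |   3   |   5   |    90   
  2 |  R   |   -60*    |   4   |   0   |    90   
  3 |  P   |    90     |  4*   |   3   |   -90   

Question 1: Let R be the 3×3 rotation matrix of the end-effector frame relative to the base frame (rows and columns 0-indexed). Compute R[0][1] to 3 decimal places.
-0.750

End-effector y-axis (col 1 of R) = (-0.7500,0.4330,0.5000)
R[0][1] = -0.7500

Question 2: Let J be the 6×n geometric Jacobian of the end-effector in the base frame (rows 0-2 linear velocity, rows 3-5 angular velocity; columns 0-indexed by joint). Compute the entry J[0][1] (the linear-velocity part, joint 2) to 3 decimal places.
axis z_1 = (0.5000,0.8660,0.0000); lever o_n−o_1 = (6.5000,4.3301,-2.0000)
cross product → J_v[:, 1] = (-1.7321,1.0000,-3.4641)
J_ω[:, 1] = z_1
entry J[0][1] = -1.7321

-1.732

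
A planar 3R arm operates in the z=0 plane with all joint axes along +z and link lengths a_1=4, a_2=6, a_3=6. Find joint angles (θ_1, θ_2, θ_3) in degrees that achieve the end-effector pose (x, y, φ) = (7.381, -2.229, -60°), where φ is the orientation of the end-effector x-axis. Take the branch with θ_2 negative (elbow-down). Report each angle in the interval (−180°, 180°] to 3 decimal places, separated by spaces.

113.219 -120.004 -53.215

wrist centre = target − a_3·(cos φ, sin φ) = (4.3810, 2.9672)
cos θ_2 = (27.9972−4²−6²)/(2·4·6) = -0.5001; θ_2 = -120.0039° (elbow-down)
β = atan2(2.9672,4.3810) = 34.1089°; ψ = atan2(-5.1959,0.9996) = -79.1100°
θ_1 = β − ψ = 113.2189°
θ_3 = φ − θ_1 − θ_2 = -53.2149° (wrapped to (-180°,180°])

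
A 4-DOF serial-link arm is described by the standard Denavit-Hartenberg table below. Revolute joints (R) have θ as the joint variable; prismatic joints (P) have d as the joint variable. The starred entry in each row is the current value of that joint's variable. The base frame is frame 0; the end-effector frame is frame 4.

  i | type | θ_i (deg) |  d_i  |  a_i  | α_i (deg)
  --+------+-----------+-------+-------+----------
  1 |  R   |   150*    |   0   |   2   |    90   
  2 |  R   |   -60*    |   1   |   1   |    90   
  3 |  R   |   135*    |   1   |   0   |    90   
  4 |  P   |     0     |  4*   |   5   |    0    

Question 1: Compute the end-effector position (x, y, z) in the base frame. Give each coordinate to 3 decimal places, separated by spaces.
after link 1: o_1 = (-1.7321, 1.0000, 0.0000)
after link 2: o_2 = (-1.6651, 2.1160, -0.8660)
after link 3: o_3 = (-0.9151, 1.6830, -1.3660)
after link 4: o_4 = (2.5731, 7.0176, -0.7537)

2.573 7.018 -0.754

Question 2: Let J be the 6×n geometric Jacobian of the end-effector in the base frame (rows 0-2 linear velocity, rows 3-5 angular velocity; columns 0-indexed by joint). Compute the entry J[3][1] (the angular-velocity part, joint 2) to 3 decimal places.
axis z_1 = (0.5000,0.8660,0.0000); lever o_n−o_1 = (4.3052,6.0176,-0.7537)
cross product → J_v[:, 1] = (-0.6527,0.3768,-0.7196)
J_ω[:, 1] = z_1
entry J[3][1] = 0.5000

0.500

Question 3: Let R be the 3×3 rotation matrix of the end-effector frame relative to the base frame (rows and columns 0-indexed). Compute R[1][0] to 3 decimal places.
End-effector x-axis (col 0 of R) = (0.6597,0.4356,0.6124)
R[1][0] = 0.4356

0.436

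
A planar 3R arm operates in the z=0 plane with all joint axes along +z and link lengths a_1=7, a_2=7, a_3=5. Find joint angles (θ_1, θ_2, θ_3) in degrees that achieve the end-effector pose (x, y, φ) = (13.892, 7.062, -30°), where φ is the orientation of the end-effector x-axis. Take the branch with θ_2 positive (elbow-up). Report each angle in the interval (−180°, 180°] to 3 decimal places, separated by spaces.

29.995 30.011 -90.006

wrist centre = target − a_3·(cos φ, sin φ) = (9.5619, 9.5620)
cos θ_2 = (182.8613−7²−7²)/(2·7·7) = 0.8659; θ_2 = 30.0108° (elbow-up)
β = atan2(9.5620,9.5619) = 45.0004°; ψ = atan2(3.5011,13.0615) = 15.0054°
θ_1 = β − ψ = 29.9950°
θ_3 = φ − θ_1 − θ_2 = -90.0058° (wrapped to (-180°,180°])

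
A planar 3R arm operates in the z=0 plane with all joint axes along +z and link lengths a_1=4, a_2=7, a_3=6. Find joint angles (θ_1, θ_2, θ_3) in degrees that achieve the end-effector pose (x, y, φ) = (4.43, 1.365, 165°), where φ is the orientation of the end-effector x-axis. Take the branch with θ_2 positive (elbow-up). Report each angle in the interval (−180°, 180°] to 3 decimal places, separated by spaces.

-29.999 45.001 149.998

wrist centre = target − a_3·(cos φ, sin φ) = (10.2256, -0.1879)
cos θ_2 = (104.5973−4²−7²)/(2·4·7) = 0.7071; θ_2 = 45.0010° (elbow-up)
β = atan2(-0.1879,10.2256) = -1.0528°; ψ = atan2(4.9498,8.9497) = 28.9459°
θ_1 = β − ψ = -29.9987°
θ_3 = φ − θ_1 − θ_2 = 149.9977° (wrapped to (-180°,180°])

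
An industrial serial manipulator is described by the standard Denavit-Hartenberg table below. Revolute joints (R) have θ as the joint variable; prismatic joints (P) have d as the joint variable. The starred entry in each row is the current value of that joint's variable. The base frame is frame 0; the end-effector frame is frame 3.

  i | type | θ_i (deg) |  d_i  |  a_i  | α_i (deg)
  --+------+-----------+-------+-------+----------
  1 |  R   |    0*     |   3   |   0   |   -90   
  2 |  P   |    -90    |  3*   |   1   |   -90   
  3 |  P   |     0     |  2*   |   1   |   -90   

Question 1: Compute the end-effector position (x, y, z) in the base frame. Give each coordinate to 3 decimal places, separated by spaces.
after link 1: o_1 = (0.0000, 0.0000, 3.0000)
after link 2: o_2 = (0.0000, 3.0000, 4.0000)
after link 3: o_3 = (2.0000, 3.0000, 5.0000)

2.000 3.000 5.000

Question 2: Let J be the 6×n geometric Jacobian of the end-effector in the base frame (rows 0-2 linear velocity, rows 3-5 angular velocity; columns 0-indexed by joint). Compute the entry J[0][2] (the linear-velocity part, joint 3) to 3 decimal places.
1.000

prismatic axis z_2 = (1.0000,0.0000,-0.0000)
J_v[:, 2] = z_2; J_ω[:, 2] = (0,0,0)
entry J[0][2] = 1.0000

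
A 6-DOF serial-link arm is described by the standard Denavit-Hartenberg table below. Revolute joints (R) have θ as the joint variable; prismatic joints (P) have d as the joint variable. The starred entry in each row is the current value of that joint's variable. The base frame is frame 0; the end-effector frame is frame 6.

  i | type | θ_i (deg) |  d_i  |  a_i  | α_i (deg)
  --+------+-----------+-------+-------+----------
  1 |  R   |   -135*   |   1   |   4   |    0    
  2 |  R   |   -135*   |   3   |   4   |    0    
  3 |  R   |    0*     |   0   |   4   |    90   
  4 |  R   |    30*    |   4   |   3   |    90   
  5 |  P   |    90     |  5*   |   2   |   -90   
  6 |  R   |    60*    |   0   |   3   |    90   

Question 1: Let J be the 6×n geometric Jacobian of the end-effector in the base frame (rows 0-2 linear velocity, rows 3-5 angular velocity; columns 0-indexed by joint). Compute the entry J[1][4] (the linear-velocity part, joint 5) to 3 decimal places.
0.500

prismatic axis z_4 = (0.0000,0.5000,-0.8660)
J_v[:, 4] = z_4; J_ω[:, 4] = (0,0,0)
entry J[1][4] = 0.5000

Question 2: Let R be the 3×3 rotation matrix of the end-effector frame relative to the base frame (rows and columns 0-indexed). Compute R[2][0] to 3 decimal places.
0.750

End-effector x-axis (col 0 of R) = (0.5000,-0.4330,0.7500)
R[2][0] = 0.7500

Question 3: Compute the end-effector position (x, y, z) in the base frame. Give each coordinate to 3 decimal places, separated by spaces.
4.672 8.971 3.420

after link 1: o_1 = (-2.8284, -2.8284, 1.0000)
after link 2: o_2 = (-2.8284, 1.1716, 4.0000)
after link 3: o_3 = (-2.8284, 5.1716, 4.0000)
after link 4: o_4 = (1.1716, 7.7696, 5.5000)
after link 5: o_5 = (3.1716, 10.2696, 1.1699)
after link 6: o_6 = (4.6716, 8.9706, 3.4199)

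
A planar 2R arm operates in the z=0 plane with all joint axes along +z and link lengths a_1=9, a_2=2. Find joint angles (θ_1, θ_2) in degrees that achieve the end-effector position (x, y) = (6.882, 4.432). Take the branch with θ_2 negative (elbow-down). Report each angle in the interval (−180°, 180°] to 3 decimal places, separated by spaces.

cos θ_2 = (67.0045−9²−2²)/(2·9·2) = -0.4999; θ_2 = -119.9916° (elbow-down)
β = atan2(4.4320,6.8820) = 32.7815°; ψ = atan2(-1.7322,8.0003) = -12.2170°
θ_1 = β − ψ = 44.9985°

44.998 -119.992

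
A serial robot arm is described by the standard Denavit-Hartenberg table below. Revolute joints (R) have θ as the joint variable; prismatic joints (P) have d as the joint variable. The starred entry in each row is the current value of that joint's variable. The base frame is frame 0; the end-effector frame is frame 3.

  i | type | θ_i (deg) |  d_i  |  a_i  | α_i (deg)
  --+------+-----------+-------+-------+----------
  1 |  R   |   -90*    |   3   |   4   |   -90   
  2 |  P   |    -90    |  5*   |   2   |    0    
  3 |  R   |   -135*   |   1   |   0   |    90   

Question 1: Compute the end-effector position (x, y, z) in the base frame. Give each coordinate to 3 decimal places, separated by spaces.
after link 1: o_1 = (0.0000, -4.0000, 3.0000)
after link 2: o_2 = (5.0000, -4.0000, 5.0000)
after link 3: o_3 = (6.0000, -4.0000, 5.0000)

6.000 -4.000 5.000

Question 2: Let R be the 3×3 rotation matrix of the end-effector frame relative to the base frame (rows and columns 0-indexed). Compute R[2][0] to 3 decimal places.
End-effector x-axis (col 0 of R) = (-0.0000,0.7071,-0.7071)
R[2][0] = -0.7071

-0.707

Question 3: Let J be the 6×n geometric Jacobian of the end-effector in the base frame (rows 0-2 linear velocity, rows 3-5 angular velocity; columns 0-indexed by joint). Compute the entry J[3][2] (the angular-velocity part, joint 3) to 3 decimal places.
axis z_2 = (1.0000,0.0000,0.0000); lever o_n−o_2 = (1.0000,0.0000,0.0000)
cross product → J_v[:, 2] = (0.0000,0.0000,-0.0000)
J_ω[:, 2] = z_2
entry J[3][2] = 1.0000

1.000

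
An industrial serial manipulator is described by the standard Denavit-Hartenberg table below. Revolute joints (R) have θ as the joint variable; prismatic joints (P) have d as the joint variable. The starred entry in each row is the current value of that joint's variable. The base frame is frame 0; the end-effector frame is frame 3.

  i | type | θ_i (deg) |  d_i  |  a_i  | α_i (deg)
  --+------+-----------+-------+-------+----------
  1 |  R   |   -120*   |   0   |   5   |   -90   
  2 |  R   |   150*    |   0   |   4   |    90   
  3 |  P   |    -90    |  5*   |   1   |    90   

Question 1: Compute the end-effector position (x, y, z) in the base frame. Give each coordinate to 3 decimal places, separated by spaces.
after link 1: o_1 = (-2.5000, -4.3301, 0.0000)
after link 2: o_2 = (-0.7679, -1.3301, -2.0000)
after link 3: o_3 = (-2.8840, -2.9952, -6.3301)

-2.884 -2.995 -6.330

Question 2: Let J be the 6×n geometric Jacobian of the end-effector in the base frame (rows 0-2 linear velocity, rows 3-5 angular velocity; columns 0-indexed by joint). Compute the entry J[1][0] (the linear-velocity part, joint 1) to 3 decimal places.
-2.884

axis z_0 = ẑ; lever o_n−o_0 = (-2.8840,-2.9952,-6.3301)
cross product → J_v[:, 0] = (2.9952,-2.8840,0.0000)
J_ω[:, 0] = z_0
entry J[1][0] = -2.8840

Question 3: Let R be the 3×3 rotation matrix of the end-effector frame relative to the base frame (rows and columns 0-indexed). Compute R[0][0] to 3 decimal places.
-0.866

End-effector x-axis (col 0 of R) = (-0.8660,0.5000,-0.0000)
R[0][0] = -0.8660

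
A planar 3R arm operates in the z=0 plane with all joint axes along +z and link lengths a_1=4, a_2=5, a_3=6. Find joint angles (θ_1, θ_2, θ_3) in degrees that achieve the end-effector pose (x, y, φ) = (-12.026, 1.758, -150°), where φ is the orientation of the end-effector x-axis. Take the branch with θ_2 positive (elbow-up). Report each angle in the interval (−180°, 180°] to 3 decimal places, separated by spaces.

wrist centre = target − a_3·(cos φ, sin φ) = (-6.8298, 4.7580)
cos θ_2 = (69.2854−4²−5²)/(2·4·5) = 0.7071; θ_2 = 44.9978° (elbow-up)
β = atan2(4.7580,-6.8298) = 145.1371°; ψ = atan2(3.5354,7.5357) = 25.1338°
θ_1 = β − ψ = 120.0032°
θ_3 = φ − θ_1 − θ_2 = 44.9990° (wrapped to (-180°,180°])

120.003 44.998 44.999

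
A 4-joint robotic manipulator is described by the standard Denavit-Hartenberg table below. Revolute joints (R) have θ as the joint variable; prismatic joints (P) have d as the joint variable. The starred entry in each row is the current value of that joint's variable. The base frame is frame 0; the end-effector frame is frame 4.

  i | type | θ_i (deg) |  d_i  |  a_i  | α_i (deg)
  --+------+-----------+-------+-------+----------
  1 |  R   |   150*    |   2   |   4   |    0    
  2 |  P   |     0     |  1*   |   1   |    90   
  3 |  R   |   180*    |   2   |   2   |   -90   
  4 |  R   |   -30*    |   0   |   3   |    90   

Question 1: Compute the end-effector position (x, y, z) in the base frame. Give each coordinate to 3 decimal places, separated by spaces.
after link 1: o_1 = (-3.4641, 2.0000, 2.0000)
after link 2: o_2 = (-4.3301, 2.5000, 3.0000)
after link 3: o_3 = (-1.5981, 3.2321, 3.0000)
after link 4: o_4 = (1.4019, 3.2321, 3.0000)

1.402 3.232 3.000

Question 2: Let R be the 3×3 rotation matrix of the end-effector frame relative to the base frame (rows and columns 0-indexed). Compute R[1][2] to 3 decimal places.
1.000

End-effector z-axis (col 2 of R) = (0.0000,1.0000,-0.0000)
R[1][2] = 1.0000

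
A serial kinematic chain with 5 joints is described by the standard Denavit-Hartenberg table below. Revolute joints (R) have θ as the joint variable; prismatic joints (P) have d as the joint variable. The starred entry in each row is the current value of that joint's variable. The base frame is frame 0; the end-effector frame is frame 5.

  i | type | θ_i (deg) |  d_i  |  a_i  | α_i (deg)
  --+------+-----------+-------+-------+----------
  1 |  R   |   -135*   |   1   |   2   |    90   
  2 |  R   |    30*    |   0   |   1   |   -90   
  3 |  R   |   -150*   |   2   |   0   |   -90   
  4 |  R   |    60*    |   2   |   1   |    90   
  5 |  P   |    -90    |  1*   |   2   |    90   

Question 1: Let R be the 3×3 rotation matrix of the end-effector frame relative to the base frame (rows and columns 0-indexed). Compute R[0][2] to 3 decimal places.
End-effector z-axis (col 2 of R) = (0.2178,-0.1358,0.9665)
R[0][2] = 0.2178

0.218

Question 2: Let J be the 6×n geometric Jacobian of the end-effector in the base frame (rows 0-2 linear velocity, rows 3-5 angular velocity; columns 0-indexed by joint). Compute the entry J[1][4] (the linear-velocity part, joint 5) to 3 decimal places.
0.942

prismatic axis z_4 = (0.3299,0.9422,0.0580)
J_v[:, 4] = z_4; J_ω[:, 4] = (0,0,0)
entry J[1][4] = 0.9422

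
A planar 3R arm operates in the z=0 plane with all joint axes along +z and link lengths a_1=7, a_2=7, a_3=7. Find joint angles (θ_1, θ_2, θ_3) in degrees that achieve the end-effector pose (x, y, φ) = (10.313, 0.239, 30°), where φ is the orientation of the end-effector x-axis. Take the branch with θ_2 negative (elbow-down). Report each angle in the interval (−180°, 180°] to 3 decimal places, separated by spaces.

wrist centre = target − a_3·(cos φ, sin φ) = (4.2508, -3.2610)
cos θ_2 = (28.7036−7²−7²)/(2·7·7) = -0.7071; θ_2 = -134.9999° (elbow-down)
β = atan2(-3.2610,4.2508) = -37.4935°; ψ = atan2(-4.9498,2.0503) = -67.5000°
θ_1 = β − ψ = 30.0065°
θ_3 = φ − θ_1 − θ_2 = 134.9934° (wrapped to (-180°,180°])

30.007 -135.000 134.993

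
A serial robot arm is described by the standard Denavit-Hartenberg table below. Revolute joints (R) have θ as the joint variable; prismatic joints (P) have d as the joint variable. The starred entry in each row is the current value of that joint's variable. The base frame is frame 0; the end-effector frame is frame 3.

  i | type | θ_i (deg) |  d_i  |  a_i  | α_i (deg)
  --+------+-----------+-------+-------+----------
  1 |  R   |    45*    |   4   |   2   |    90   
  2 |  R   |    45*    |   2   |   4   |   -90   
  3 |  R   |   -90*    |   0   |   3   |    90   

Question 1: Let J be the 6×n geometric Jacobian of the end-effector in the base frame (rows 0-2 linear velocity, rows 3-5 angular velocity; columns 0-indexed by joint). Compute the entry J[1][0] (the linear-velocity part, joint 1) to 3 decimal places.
axis z_0 = ẑ; lever o_n−o_0 = (6.9497,-0.1213,6.8284)
cross product → J_v[:, 0] = (0.1213,6.9497,-0.0000)
J_ω[:, 0] = z_0
entry J[1][0] = 6.9497

6.950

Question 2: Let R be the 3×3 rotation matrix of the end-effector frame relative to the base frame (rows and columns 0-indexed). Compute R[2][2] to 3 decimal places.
-0.707

End-effector z-axis (col 2 of R) = (-0.5000,-0.5000,-0.7071)
R[2][2] = -0.7071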